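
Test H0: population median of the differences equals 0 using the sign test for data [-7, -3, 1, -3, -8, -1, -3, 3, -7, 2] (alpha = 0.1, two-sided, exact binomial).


Step 1: Discard zero differences. Original n = 10; n_eff = number of nonzero differences = 10.
Nonzero differences (with sign): -7, -3, +1, -3, -8, -1, -3, +3, -7, +2
Step 2: Count signs: positive = 3, negative = 7.
Step 3: Under H0: P(positive) = 0.5, so the number of positives S ~ Bin(10, 0.5).
Step 4: Two-sided exact p-value = sum of Bin(10,0.5) probabilities at or below the observed probability = 0.343750.
Step 5: alpha = 0.1. fail to reject H0.

n_eff = 10, pos = 3, neg = 7, p = 0.343750, fail to reject H0.


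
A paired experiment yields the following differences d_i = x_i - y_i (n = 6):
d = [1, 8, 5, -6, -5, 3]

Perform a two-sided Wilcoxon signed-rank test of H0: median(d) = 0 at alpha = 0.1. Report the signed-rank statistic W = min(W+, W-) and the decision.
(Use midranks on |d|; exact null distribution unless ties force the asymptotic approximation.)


Step 1: Drop any zero differences (none here) and take |d_i|.
|d| = [1, 8, 5, 6, 5, 3]
Step 2: Midrank |d_i| (ties get averaged ranks).
ranks: |1|->1, |8|->6, |5|->3.5, |6|->5, |5|->3.5, |3|->2
Step 3: Attach original signs; sum ranks with positive sign and with negative sign.
W+ = 1 + 6 + 3.5 + 2 = 12.5
W- = 5 + 3.5 = 8.5
(Check: W+ + W- = 21 should equal n(n+1)/2 = 21.)
Step 4: Test statistic W = min(W+, W-) = 8.5.
Step 5: Ties in |d|, so use the tie-corrected normal approximation.
        E[W] = n(n+1)/4 = 6*7/4 = 10.5.
        Tie groups: |d|=5 (t=2); sum(t^3 - t) = 6.
        Var[W] = n(n+1)(2n+1)/24 - sum(t^3-t)/48 = 546/24 - 6/48 = 22.625.
        z = (W - E[W]) / sqrt(Var[W]) = (8.5 - 10.5) / 4.7566 = -0.4205.
        Two-sided p = 2*Phi(z) = 0.674142.
Step 6: alpha = 0.1. fail to reject H0.

W+ = 12.5, W- = 8.5, W = min = 8.5, p = 0.674142, fail to reject H0.


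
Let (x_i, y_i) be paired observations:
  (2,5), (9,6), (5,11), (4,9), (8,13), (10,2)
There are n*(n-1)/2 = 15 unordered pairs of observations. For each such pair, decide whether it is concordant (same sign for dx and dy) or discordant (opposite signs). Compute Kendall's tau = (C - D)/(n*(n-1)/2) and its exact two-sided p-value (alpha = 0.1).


Step 1: Enumerate the 15 unordered pairs (i,j) with i<j and classify each by sign(x_j-x_i) * sign(y_j-y_i).
  (1,2):dx=+7,dy=+1->C; (1,3):dx=+3,dy=+6->C; (1,4):dx=+2,dy=+4->C; (1,5):dx=+6,dy=+8->C
  (1,6):dx=+8,dy=-3->D; (2,3):dx=-4,dy=+5->D; (2,4):dx=-5,dy=+3->D; (2,5):dx=-1,dy=+7->D
  (2,6):dx=+1,dy=-4->D; (3,4):dx=-1,dy=-2->C; (3,5):dx=+3,dy=+2->C; (3,6):dx=+5,dy=-9->D
  (4,5):dx=+4,dy=+4->C; (4,6):dx=+6,dy=-7->D; (5,6):dx=+2,dy=-11->D
Step 2: C = 7, D = 8, total pairs = 15.
Step 3: tau = (C - D)/(n(n-1)/2) = (7 - 8)/15 = -0.066667.
Step 4: Exact two-sided p-value (enumerate n! = 720 permutations of y under H0): p = 1.000000.
Step 5: alpha = 0.1. fail to reject H0.

tau_b = -0.0667 (C=7, D=8), p = 1.000000, fail to reject H0.


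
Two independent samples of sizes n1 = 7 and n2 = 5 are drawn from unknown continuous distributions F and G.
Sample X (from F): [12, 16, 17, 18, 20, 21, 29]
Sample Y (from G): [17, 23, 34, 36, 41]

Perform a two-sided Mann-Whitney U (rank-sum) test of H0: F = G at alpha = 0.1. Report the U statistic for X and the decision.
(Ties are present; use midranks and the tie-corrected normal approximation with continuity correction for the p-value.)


Step 1: Combine and sort all 12 observations; assign midranks.
sorted (value, group): (12,X), (16,X), (17,X), (17,Y), (18,X), (20,X), (21,X), (23,Y), (29,X), (34,Y), (36,Y), (41,Y)
ranks: 12->1, 16->2, 17->3.5, 17->3.5, 18->5, 20->6, 21->7, 23->8, 29->9, 34->10, 36->11, 41->12
Step 2: Rank sum for X: R1 = 1 + 2 + 3.5 + 5 + 6 + 7 + 9 = 33.5.
Step 3: U_X = R1 - n1(n1+1)/2 = 33.5 - 7*8/2 = 33.5 - 28 = 5.5.
       U_Y = n1*n2 - U_X = 35 - 5.5 = 29.5.
Step 4: Ties are present, so use the tie-corrected normal approximation (with continuity correction) for the p-value.
Step 5: p-value = 0.061363; compare to alpha = 0.1. reject H0.

U_X = 5.5, p = 0.061363, reject H0 at alpha = 0.1.


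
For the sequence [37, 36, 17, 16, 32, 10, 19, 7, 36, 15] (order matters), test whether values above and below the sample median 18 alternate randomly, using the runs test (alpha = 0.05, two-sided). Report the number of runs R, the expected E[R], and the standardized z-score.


Step 1: Compute median = 18; label A = above, B = below.
Labels in order: AABBABABAB  (n_A = 5, n_B = 5)
Step 2: Count runs R = 8.
Step 3: Under H0 (random ordering), E[R] = 2*n_A*n_B/(n_A+n_B) + 1 = 2*5*5/10 + 1 = 6.0000.
        Var[R] = 2*n_A*n_B*(2*n_A*n_B - n_A - n_B) / ((n_A+n_B)^2 * (n_A+n_B-1)) = 2000/900 = 2.2222.
        SD[R] = 1.4907.
Step 4: Continuity-corrected z = (R - 0.5 - E[R]) / SD[R] = (8 - 0.5 - 6.0000) / 1.4907 = 1.0062.
Step 5: Two-sided p-value via normal approximation = 2*(1 - Phi(|z|)) = 0.314305.
Step 6: alpha = 0.05. fail to reject H0.

R = 8, z = 1.0062, p = 0.314305, fail to reject H0.


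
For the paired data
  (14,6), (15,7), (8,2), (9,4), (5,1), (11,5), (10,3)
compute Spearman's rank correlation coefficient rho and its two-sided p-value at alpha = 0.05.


Step 1: Rank x and y separately (midranks; no ties here).
rank(x): 14->6, 15->7, 8->2, 9->3, 5->1, 11->5, 10->4
rank(y): 6->6, 7->7, 2->2, 4->4, 1->1, 5->5, 3->3
Step 2: d_i = R_x(i) - R_y(i); compute d_i^2.
  (6-6)^2=0, (7-7)^2=0, (2-2)^2=0, (3-4)^2=1, (1-1)^2=0, (5-5)^2=0, (4-3)^2=1
sum(d^2) = 2.
Step 3: rho = 1 - 6*2 / (7*(7^2 - 1)) = 1 - 12/336 = 0.964286.
Step 4: Under H0, t = rho * sqrt((n-2)/(1-rho^2)) = 8.1408 ~ t(5).
Step 5: Two-sided p-value from the t-distribution with 5 df = 0.000454.
Step 6: alpha = 0.05. reject H0.

rho = 0.9643, p = 0.000454, reject H0 at alpha = 0.05.


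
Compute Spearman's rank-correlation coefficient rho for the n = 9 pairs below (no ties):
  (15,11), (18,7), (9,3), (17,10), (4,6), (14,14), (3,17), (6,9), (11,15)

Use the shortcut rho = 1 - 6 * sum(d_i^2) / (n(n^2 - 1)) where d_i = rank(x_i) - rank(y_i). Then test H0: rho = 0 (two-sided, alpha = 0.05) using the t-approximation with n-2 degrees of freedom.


Step 1: Rank x and y separately (midranks; no ties here).
rank(x): 15->7, 18->9, 9->4, 17->8, 4->2, 14->6, 3->1, 6->3, 11->5
rank(y): 11->6, 7->3, 3->1, 10->5, 6->2, 14->7, 17->9, 9->4, 15->8
Step 2: d_i = R_x(i) - R_y(i); compute d_i^2.
  (7-6)^2=1, (9-3)^2=36, (4-1)^2=9, (8-5)^2=9, (2-2)^2=0, (6-7)^2=1, (1-9)^2=64, (3-4)^2=1, (5-8)^2=9
sum(d^2) = 130.
Step 3: rho = 1 - 6*130 / (9*(9^2 - 1)) = 1 - 780/720 = -0.083333.
Step 4: Under H0, t = rho * sqrt((n-2)/(1-rho^2)) = -0.2212 ~ t(7).
Step 5: Two-sided p-value from the t-distribution with 7 df = 0.831214.
Step 6: alpha = 0.05. fail to reject H0.

rho = -0.0833, p = 0.831214, fail to reject H0 at alpha = 0.05.


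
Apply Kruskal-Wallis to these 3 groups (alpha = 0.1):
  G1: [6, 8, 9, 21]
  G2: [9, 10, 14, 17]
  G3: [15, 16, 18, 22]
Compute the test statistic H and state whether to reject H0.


Step 1: Combine all N = 12 observations and assign midranks.
sorted (value, group, rank): (6,G1,1), (8,G1,2), (9,G1,3.5), (9,G2,3.5), (10,G2,5), (14,G2,6), (15,G3,7), (16,G3,8), (17,G2,9), (18,G3,10), (21,G1,11), (22,G3,12)
Step 2: Sum ranks within each group.
R_1 = 17.5 (n_1 = 4)
R_2 = 23.5 (n_2 = 4)
R_3 = 37 (n_3 = 4)
Step 3: H = 12/(N(N+1)) * sum(R_i^2/n_i) - 3(N+1)
     = 12/(12*13) * (17.5^2/4 + 23.5^2/4 + 37^2/4) - 3*13
     = 0.076923 * 556.875 - 39
     = 3.836538.
Step 4: Ties present; correction factor C = 1 - 6/(12^3 - 12) = 0.996503. Corrected H = 3.836538 / 0.996503 = 3.850000.
Step 5: Under H0, H ~ chi^2(2); p-value = 0.145876.
Step 6: alpha = 0.1. fail to reject H0.

H = 3.8500, df = 2, p = 0.145876, fail to reject H0.


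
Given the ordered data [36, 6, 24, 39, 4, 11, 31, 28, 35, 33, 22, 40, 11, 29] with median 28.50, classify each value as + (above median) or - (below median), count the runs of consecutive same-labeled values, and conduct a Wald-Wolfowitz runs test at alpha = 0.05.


Step 1: Compute median = 28.50; label A = above, B = below.
Labels in order: ABBABBABAABABA  (n_A = 7, n_B = 7)
Step 2: Count runs R = 11.
Step 3: Under H0 (random ordering), E[R] = 2*n_A*n_B/(n_A+n_B) + 1 = 2*7*7/14 + 1 = 8.0000.
        Var[R] = 2*n_A*n_B*(2*n_A*n_B - n_A - n_B) / ((n_A+n_B)^2 * (n_A+n_B-1)) = 8232/2548 = 3.2308.
        SD[R] = 1.7974.
Step 4: Continuity-corrected z = (R - 0.5 - E[R]) / SD[R] = (11 - 0.5 - 8.0000) / 1.7974 = 1.3909.
Step 5: Two-sided p-value via normal approximation = 2*(1 - Phi(|z|)) = 0.164264.
Step 6: alpha = 0.05. fail to reject H0.

R = 11, z = 1.3909, p = 0.164264, fail to reject H0.


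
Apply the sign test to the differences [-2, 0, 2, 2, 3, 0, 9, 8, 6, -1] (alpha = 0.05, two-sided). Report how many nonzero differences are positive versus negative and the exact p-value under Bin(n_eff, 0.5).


Step 1: Discard zero differences. Original n = 10; n_eff = number of nonzero differences = 8.
Nonzero differences (with sign): -2, +2, +2, +3, +9, +8, +6, -1
Step 2: Count signs: positive = 6, negative = 2.
Step 3: Under H0: P(positive) = 0.5, so the number of positives S ~ Bin(8, 0.5).
Step 4: Two-sided exact p-value = sum of Bin(8,0.5) probabilities at or below the observed probability = 0.289062.
Step 5: alpha = 0.05. fail to reject H0.

n_eff = 8, pos = 6, neg = 2, p = 0.289062, fail to reject H0.


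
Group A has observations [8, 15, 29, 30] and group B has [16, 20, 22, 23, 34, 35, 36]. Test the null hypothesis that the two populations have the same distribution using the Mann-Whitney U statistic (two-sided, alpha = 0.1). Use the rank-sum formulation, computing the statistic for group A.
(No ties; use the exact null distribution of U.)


Step 1: Combine and sort all 11 observations; assign midranks.
sorted (value, group): (8,X), (15,X), (16,Y), (20,Y), (22,Y), (23,Y), (29,X), (30,X), (34,Y), (35,Y), (36,Y)
ranks: 8->1, 15->2, 16->3, 20->4, 22->5, 23->6, 29->7, 30->8, 34->9, 35->10, 36->11
Step 2: Rank sum for X: R1 = 1 + 2 + 7 + 8 = 18.
Step 3: U_X = R1 - n1(n1+1)/2 = 18 - 4*5/2 = 18 - 10 = 8.
       U_Y = n1*n2 - U_X = 28 - 8 = 20.
Step 4: No ties, so the exact null distribution of U (based on enumerating the C(11,4) = 330 equally likely rank assignments) gives the two-sided p-value.
Step 5: p-value = 0.315152; compare to alpha = 0.1. fail to reject H0.

U_X = 8, p = 0.315152, fail to reject H0 at alpha = 0.1.


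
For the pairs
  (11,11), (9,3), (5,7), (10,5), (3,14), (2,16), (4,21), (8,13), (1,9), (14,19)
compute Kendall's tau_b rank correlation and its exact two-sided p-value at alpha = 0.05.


Step 1: Enumerate the 45 unordered pairs (i,j) with i<j and classify each by sign(x_j-x_i) * sign(y_j-y_i).
  (1,2):dx=-2,dy=-8->C; (1,3):dx=-6,dy=-4->C; (1,4):dx=-1,dy=-6->C; (1,5):dx=-8,dy=+3->D
  (1,6):dx=-9,dy=+5->D; (1,7):dx=-7,dy=+10->D; (1,8):dx=-3,dy=+2->D; (1,9):dx=-10,dy=-2->C
  (1,10):dx=+3,dy=+8->C; (2,3):dx=-4,dy=+4->D; (2,4):dx=+1,dy=+2->C; (2,5):dx=-6,dy=+11->D
  (2,6):dx=-7,dy=+13->D; (2,7):dx=-5,dy=+18->D; (2,8):dx=-1,dy=+10->D; (2,9):dx=-8,dy=+6->D
  (2,10):dx=+5,dy=+16->C; (3,4):dx=+5,dy=-2->D; (3,5):dx=-2,dy=+7->D; (3,6):dx=-3,dy=+9->D
  (3,7):dx=-1,dy=+14->D; (3,8):dx=+3,dy=+6->C; (3,9):dx=-4,dy=+2->D; (3,10):dx=+9,dy=+12->C
  (4,5):dx=-7,dy=+9->D; (4,6):dx=-8,dy=+11->D; (4,7):dx=-6,dy=+16->D; (4,8):dx=-2,dy=+8->D
  (4,9):dx=-9,dy=+4->D; (4,10):dx=+4,dy=+14->C; (5,6):dx=-1,dy=+2->D; (5,7):dx=+1,dy=+7->C
  (5,8):dx=+5,dy=-1->D; (5,9):dx=-2,dy=-5->C; (5,10):dx=+11,dy=+5->C; (6,7):dx=+2,dy=+5->C
  (6,8):dx=+6,dy=-3->D; (6,9):dx=-1,dy=-7->C; (6,10):dx=+12,dy=+3->C; (7,8):dx=+4,dy=-8->D
  (7,9):dx=-3,dy=-12->C; (7,10):dx=+10,dy=-2->D; (8,9):dx=-7,dy=-4->C; (8,10):dx=+6,dy=+6->C
  (9,10):dx=+13,dy=+10->C
Step 2: C = 20, D = 25, total pairs = 45.
Step 3: tau = (C - D)/(n(n-1)/2) = (20 - 25)/45 = -0.111111.
Step 4: Exact two-sided p-value (enumerate n! = 3628800 permutations of y under H0): p = 0.727490.
Step 5: alpha = 0.05. fail to reject H0.

tau_b = -0.1111 (C=20, D=25), p = 0.727490, fail to reject H0.


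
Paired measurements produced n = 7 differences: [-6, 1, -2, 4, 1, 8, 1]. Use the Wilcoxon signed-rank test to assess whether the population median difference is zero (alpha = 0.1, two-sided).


Step 1: Drop any zero differences (none here) and take |d_i|.
|d| = [6, 1, 2, 4, 1, 8, 1]
Step 2: Midrank |d_i| (ties get averaged ranks).
ranks: |6|->6, |1|->2, |2|->4, |4|->5, |1|->2, |8|->7, |1|->2
Step 3: Attach original signs; sum ranks with positive sign and with negative sign.
W+ = 2 + 5 + 2 + 7 + 2 = 18
W- = 6 + 4 = 10
(Check: W+ + W- = 28 should equal n(n+1)/2 = 28.)
Step 4: Test statistic W = min(W+, W-) = 10.
Step 5: Ties in |d|, so use the tie-corrected normal approximation.
        E[W] = n(n+1)/4 = 7*8/4 = 14.
        Tie groups: |d|=1 (t=3); sum(t^3 - t) = 24.
        Var[W] = n(n+1)(2n+1)/24 - sum(t^3-t)/48 = 840/24 - 24/48 = 34.5.
        z = (W - E[W]) / sqrt(Var[W]) = (10 - 14) / 5.8737 = -0.6810.
        Two-sided p = 2*Phi(z) = 0.495868.
Step 6: alpha = 0.1. fail to reject H0.

W+ = 18, W- = 10, W = min = 10, p = 0.495868, fail to reject H0.


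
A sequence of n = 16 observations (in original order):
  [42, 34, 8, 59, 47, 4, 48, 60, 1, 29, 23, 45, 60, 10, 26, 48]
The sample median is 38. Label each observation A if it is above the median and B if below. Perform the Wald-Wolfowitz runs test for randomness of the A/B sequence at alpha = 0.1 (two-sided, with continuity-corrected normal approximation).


Step 1: Compute median = 38; label A = above, B = below.
Labels in order: ABBAABAABBBAABBA  (n_A = 8, n_B = 8)
Step 2: Count runs R = 9.
Step 3: Under H0 (random ordering), E[R] = 2*n_A*n_B/(n_A+n_B) + 1 = 2*8*8/16 + 1 = 9.0000.
        Var[R] = 2*n_A*n_B*(2*n_A*n_B - n_A - n_B) / ((n_A+n_B)^2 * (n_A+n_B-1)) = 14336/3840 = 3.7333.
        SD[R] = 1.9322.
Step 4: R = E[R], so z = 0 with no continuity correction.
Step 5: Two-sided p-value via normal approximation = 2*(1 - Phi(|z|)) = 1.000000.
Step 6: alpha = 0.1. fail to reject H0.

R = 9, z = 0.0000, p = 1.000000, fail to reject H0.


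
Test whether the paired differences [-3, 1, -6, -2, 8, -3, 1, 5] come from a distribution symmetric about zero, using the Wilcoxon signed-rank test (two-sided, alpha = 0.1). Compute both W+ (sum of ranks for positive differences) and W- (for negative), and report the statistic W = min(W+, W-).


Step 1: Drop any zero differences (none here) and take |d_i|.
|d| = [3, 1, 6, 2, 8, 3, 1, 5]
Step 2: Midrank |d_i| (ties get averaged ranks).
ranks: |3|->4.5, |1|->1.5, |6|->7, |2|->3, |8|->8, |3|->4.5, |1|->1.5, |5|->6
Step 3: Attach original signs; sum ranks with positive sign and with negative sign.
W+ = 1.5 + 8 + 1.5 + 6 = 17
W- = 4.5 + 7 + 3 + 4.5 = 19
(Check: W+ + W- = 36 should equal n(n+1)/2 = 36.)
Step 4: Test statistic W = min(W+, W-) = 17.
Step 5: Ties in |d|, so use the tie-corrected normal approximation.
        E[W] = n(n+1)/4 = 8*9/4 = 18.
        Tie groups: |d|=1 (t=2), |d|=3 (t=2); sum(t^3 - t) = 12.
        Var[W] = n(n+1)(2n+1)/24 - sum(t^3-t)/48 = 1224/24 - 12/48 = 50.75.
        z = (W - E[W]) / sqrt(Var[W]) = (17 - 18) / 7.1239 = -0.1404.
        Two-sided p = 2*Phi(z) = 0.888366.
Step 6: alpha = 0.1. fail to reject H0.

W+ = 17, W- = 19, W = min = 17, p = 0.888366, fail to reject H0.


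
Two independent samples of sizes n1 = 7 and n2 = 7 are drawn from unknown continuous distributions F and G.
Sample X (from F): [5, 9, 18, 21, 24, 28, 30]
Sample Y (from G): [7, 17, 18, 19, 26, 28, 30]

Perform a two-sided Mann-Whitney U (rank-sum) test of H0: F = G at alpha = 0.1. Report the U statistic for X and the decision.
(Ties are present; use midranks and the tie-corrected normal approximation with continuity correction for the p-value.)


Step 1: Combine and sort all 14 observations; assign midranks.
sorted (value, group): (5,X), (7,Y), (9,X), (17,Y), (18,X), (18,Y), (19,Y), (21,X), (24,X), (26,Y), (28,X), (28,Y), (30,X), (30,Y)
ranks: 5->1, 7->2, 9->3, 17->4, 18->5.5, 18->5.5, 19->7, 21->8, 24->9, 26->10, 28->11.5, 28->11.5, 30->13.5, 30->13.5
Step 2: Rank sum for X: R1 = 1 + 3 + 5.5 + 8 + 9 + 11.5 + 13.5 = 51.5.
Step 3: U_X = R1 - n1(n1+1)/2 = 51.5 - 7*8/2 = 51.5 - 28 = 23.5.
       U_Y = n1*n2 - U_X = 49 - 23.5 = 25.5.
Step 4: Ties are present, so use the tie-corrected normal approximation (with continuity correction) for the p-value.
Step 5: p-value = 0.948891; compare to alpha = 0.1. fail to reject H0.

U_X = 23.5, p = 0.948891, fail to reject H0 at alpha = 0.1.


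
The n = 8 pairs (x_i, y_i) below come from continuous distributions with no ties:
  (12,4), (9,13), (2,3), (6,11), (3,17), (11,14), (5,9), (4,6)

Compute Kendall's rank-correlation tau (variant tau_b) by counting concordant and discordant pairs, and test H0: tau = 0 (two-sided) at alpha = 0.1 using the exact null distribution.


Step 1: Enumerate the 28 unordered pairs (i,j) with i<j and classify each by sign(x_j-x_i) * sign(y_j-y_i).
  (1,2):dx=-3,dy=+9->D; (1,3):dx=-10,dy=-1->C; (1,4):dx=-6,dy=+7->D; (1,5):dx=-9,dy=+13->D
  (1,6):dx=-1,dy=+10->D; (1,7):dx=-7,dy=+5->D; (1,8):dx=-8,dy=+2->D; (2,3):dx=-7,dy=-10->C
  (2,4):dx=-3,dy=-2->C; (2,5):dx=-6,dy=+4->D; (2,6):dx=+2,dy=+1->C; (2,7):dx=-4,dy=-4->C
  (2,8):dx=-5,dy=-7->C; (3,4):dx=+4,dy=+8->C; (3,5):dx=+1,dy=+14->C; (3,6):dx=+9,dy=+11->C
  (3,7):dx=+3,dy=+6->C; (3,8):dx=+2,dy=+3->C; (4,5):dx=-3,dy=+6->D; (4,6):dx=+5,dy=+3->C
  (4,7):dx=-1,dy=-2->C; (4,8):dx=-2,dy=-5->C; (5,6):dx=+8,dy=-3->D; (5,7):dx=+2,dy=-8->D
  (5,8):dx=+1,dy=-11->D; (6,7):dx=-6,dy=-5->C; (6,8):dx=-7,dy=-8->C; (7,8):dx=-1,dy=-3->C
Step 2: C = 17, D = 11, total pairs = 28.
Step 3: tau = (C - D)/(n(n-1)/2) = (17 - 11)/28 = 0.214286.
Step 4: Exact two-sided p-value (enumerate n! = 40320 permutations of y under H0): p = 0.548413.
Step 5: alpha = 0.1. fail to reject H0.

tau_b = 0.2143 (C=17, D=11), p = 0.548413, fail to reject H0.


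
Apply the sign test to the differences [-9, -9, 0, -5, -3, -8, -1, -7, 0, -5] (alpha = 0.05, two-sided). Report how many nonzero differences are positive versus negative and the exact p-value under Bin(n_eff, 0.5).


Step 1: Discard zero differences. Original n = 10; n_eff = number of nonzero differences = 8.
Nonzero differences (with sign): -9, -9, -5, -3, -8, -1, -7, -5
Step 2: Count signs: positive = 0, negative = 8.
Step 3: Under H0: P(positive) = 0.5, so the number of positives S ~ Bin(8, 0.5).
Step 4: Two-sided exact p-value = sum of Bin(8,0.5) probabilities at or below the observed probability = 0.007812.
Step 5: alpha = 0.05. reject H0.

n_eff = 8, pos = 0, neg = 8, p = 0.007812, reject H0.


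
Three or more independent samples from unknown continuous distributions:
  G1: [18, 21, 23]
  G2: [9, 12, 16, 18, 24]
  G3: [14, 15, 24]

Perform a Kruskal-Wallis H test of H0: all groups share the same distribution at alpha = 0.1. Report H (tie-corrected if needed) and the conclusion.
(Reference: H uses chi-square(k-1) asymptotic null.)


Step 1: Combine all N = 11 observations and assign midranks.
sorted (value, group, rank): (9,G2,1), (12,G2,2), (14,G3,3), (15,G3,4), (16,G2,5), (18,G1,6.5), (18,G2,6.5), (21,G1,8), (23,G1,9), (24,G2,10.5), (24,G3,10.5)
Step 2: Sum ranks within each group.
R_1 = 23.5 (n_1 = 3)
R_2 = 25 (n_2 = 5)
R_3 = 17.5 (n_3 = 3)
Step 3: H = 12/(N(N+1)) * sum(R_i^2/n_i) - 3(N+1)
     = 12/(11*12) * (23.5^2/3 + 25^2/5 + 17.5^2/3) - 3*12
     = 0.090909 * 411.167 - 36
     = 1.378788.
Step 4: Ties present; correction factor C = 1 - 12/(11^3 - 11) = 0.990909. Corrected H = 1.378788 / 0.990909 = 1.391437.
Step 5: Under H0, H ~ chi^2(2); p-value = 0.498716.
Step 6: alpha = 0.1. fail to reject H0.

H = 1.3914, df = 2, p = 0.498716, fail to reject H0.


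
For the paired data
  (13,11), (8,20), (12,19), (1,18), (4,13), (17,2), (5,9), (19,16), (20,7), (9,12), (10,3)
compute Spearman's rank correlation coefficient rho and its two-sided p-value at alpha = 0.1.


Step 1: Rank x and y separately (midranks; no ties here).
rank(x): 13->8, 8->4, 12->7, 1->1, 4->2, 17->9, 5->3, 19->10, 20->11, 9->5, 10->6
rank(y): 11->5, 20->11, 19->10, 18->9, 13->7, 2->1, 9->4, 16->8, 7->3, 12->6, 3->2
Step 2: d_i = R_x(i) - R_y(i); compute d_i^2.
  (8-5)^2=9, (4-11)^2=49, (7-10)^2=9, (1-9)^2=64, (2-7)^2=25, (9-1)^2=64, (3-4)^2=1, (10-8)^2=4, (11-3)^2=64, (5-6)^2=1, (6-2)^2=16
sum(d^2) = 306.
Step 3: rho = 1 - 6*306 / (11*(11^2 - 1)) = 1 - 1836/1320 = -0.390909.
Step 4: Under H0, t = rho * sqrt((n-2)/(1-rho^2)) = -1.2741 ~ t(9).
Step 5: Two-sided p-value from the t-distribution with 9 df = 0.234540.
Step 6: alpha = 0.1. fail to reject H0.

rho = -0.3909, p = 0.234540, fail to reject H0 at alpha = 0.1.


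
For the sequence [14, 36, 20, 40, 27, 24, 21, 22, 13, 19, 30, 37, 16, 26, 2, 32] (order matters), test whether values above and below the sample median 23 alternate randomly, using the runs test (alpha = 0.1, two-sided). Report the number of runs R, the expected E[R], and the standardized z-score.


Step 1: Compute median = 23; label A = above, B = below.
Labels in order: BABAAABBBBAABABA  (n_A = 8, n_B = 8)
Step 2: Count runs R = 10.
Step 3: Under H0 (random ordering), E[R] = 2*n_A*n_B/(n_A+n_B) + 1 = 2*8*8/16 + 1 = 9.0000.
        Var[R] = 2*n_A*n_B*(2*n_A*n_B - n_A - n_B) / ((n_A+n_B)^2 * (n_A+n_B-1)) = 14336/3840 = 3.7333.
        SD[R] = 1.9322.
Step 4: Continuity-corrected z = (R - 0.5 - E[R]) / SD[R] = (10 - 0.5 - 9.0000) / 1.9322 = 0.2588.
Step 5: Two-sided p-value via normal approximation = 2*(1 - Phi(|z|)) = 0.795809.
Step 6: alpha = 0.1. fail to reject H0.

R = 10, z = 0.2588, p = 0.795809, fail to reject H0.


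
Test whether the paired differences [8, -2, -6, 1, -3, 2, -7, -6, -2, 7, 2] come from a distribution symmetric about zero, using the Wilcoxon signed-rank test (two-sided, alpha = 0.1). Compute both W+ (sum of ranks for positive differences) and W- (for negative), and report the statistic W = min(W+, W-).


Step 1: Drop any zero differences (none here) and take |d_i|.
|d| = [8, 2, 6, 1, 3, 2, 7, 6, 2, 7, 2]
Step 2: Midrank |d_i| (ties get averaged ranks).
ranks: |8|->11, |2|->3.5, |6|->7.5, |1|->1, |3|->6, |2|->3.5, |7|->9.5, |6|->7.5, |2|->3.5, |7|->9.5, |2|->3.5
Step 3: Attach original signs; sum ranks with positive sign and with negative sign.
W+ = 11 + 1 + 3.5 + 9.5 + 3.5 = 28.5
W- = 3.5 + 7.5 + 6 + 9.5 + 7.5 + 3.5 = 37.5
(Check: W+ + W- = 66 should equal n(n+1)/2 = 66.)
Step 4: Test statistic W = min(W+, W-) = 28.5.
Step 5: Ties in |d|, so use the tie-corrected normal approximation.
        E[W] = n(n+1)/4 = 11*12/4 = 33.
        Tie groups: |d|=2 (t=4), |d|=6 (t=2), |d|=7 (t=2); sum(t^3 - t) = 72.
        Var[W] = n(n+1)(2n+1)/24 - sum(t^3-t)/48 = 3036/24 - 72/48 = 125.
        z = (W - E[W]) / sqrt(Var[W]) = (28.5 - 33) / 11.1803 = -0.4025.
        Two-sided p = 2*Phi(z) = 0.687322.
Step 6: alpha = 0.1. fail to reject H0.

W+ = 28.5, W- = 37.5, W = min = 28.5, p = 0.687322, fail to reject H0.


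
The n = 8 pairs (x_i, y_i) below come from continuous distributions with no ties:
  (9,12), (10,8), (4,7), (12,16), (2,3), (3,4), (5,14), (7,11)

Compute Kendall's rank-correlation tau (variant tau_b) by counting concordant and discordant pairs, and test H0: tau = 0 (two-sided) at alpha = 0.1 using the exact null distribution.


Step 1: Enumerate the 28 unordered pairs (i,j) with i<j and classify each by sign(x_j-x_i) * sign(y_j-y_i).
  (1,2):dx=+1,dy=-4->D; (1,3):dx=-5,dy=-5->C; (1,4):dx=+3,dy=+4->C; (1,5):dx=-7,dy=-9->C
  (1,6):dx=-6,dy=-8->C; (1,7):dx=-4,dy=+2->D; (1,8):dx=-2,dy=-1->C; (2,3):dx=-6,dy=-1->C
  (2,4):dx=+2,dy=+8->C; (2,5):dx=-8,dy=-5->C; (2,6):dx=-7,dy=-4->C; (2,7):dx=-5,dy=+6->D
  (2,8):dx=-3,dy=+3->D; (3,4):dx=+8,dy=+9->C; (3,5):dx=-2,dy=-4->C; (3,6):dx=-1,dy=-3->C
  (3,7):dx=+1,dy=+7->C; (3,8):dx=+3,dy=+4->C; (4,5):dx=-10,dy=-13->C; (4,6):dx=-9,dy=-12->C
  (4,7):dx=-7,dy=-2->C; (4,8):dx=-5,dy=-5->C; (5,6):dx=+1,dy=+1->C; (5,7):dx=+3,dy=+11->C
  (5,8):dx=+5,dy=+8->C; (6,7):dx=+2,dy=+10->C; (6,8):dx=+4,dy=+7->C; (7,8):dx=+2,dy=-3->D
Step 2: C = 23, D = 5, total pairs = 28.
Step 3: tau = (C - D)/(n(n-1)/2) = (23 - 5)/28 = 0.642857.
Step 4: Exact two-sided p-value (enumerate n! = 40320 permutations of y under H0): p = 0.031151.
Step 5: alpha = 0.1. reject H0.

tau_b = 0.6429 (C=23, D=5), p = 0.031151, reject H0.


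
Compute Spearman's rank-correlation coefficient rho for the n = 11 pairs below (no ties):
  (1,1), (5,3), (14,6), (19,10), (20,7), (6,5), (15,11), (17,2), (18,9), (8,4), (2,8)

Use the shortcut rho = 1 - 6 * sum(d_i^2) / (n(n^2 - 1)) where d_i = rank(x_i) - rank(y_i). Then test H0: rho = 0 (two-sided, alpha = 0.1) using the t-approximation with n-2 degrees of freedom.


Step 1: Rank x and y separately (midranks; no ties here).
rank(x): 1->1, 5->3, 14->6, 19->10, 20->11, 6->4, 15->7, 17->8, 18->9, 8->5, 2->2
rank(y): 1->1, 3->3, 6->6, 10->10, 7->7, 5->5, 11->11, 2->2, 9->9, 4->4, 8->8
Step 2: d_i = R_x(i) - R_y(i); compute d_i^2.
  (1-1)^2=0, (3-3)^2=0, (6-6)^2=0, (10-10)^2=0, (11-7)^2=16, (4-5)^2=1, (7-11)^2=16, (8-2)^2=36, (9-9)^2=0, (5-4)^2=1, (2-8)^2=36
sum(d^2) = 106.
Step 3: rho = 1 - 6*106 / (11*(11^2 - 1)) = 1 - 636/1320 = 0.518182.
Step 4: Under H0, t = rho * sqrt((n-2)/(1-rho^2)) = 1.8176 ~ t(9).
Step 5: Two-sided p-value from the t-distribution with 9 df = 0.102492.
Step 6: alpha = 0.1. fail to reject H0.

rho = 0.5182, p = 0.102492, fail to reject H0 at alpha = 0.1.


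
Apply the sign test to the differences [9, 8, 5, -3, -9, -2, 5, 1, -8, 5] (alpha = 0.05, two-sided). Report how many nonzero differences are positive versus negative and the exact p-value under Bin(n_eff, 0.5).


Step 1: Discard zero differences. Original n = 10; n_eff = number of nonzero differences = 10.
Nonzero differences (with sign): +9, +8, +5, -3, -9, -2, +5, +1, -8, +5
Step 2: Count signs: positive = 6, negative = 4.
Step 3: Under H0: P(positive) = 0.5, so the number of positives S ~ Bin(10, 0.5).
Step 4: Two-sided exact p-value = sum of Bin(10,0.5) probabilities at or below the observed probability = 0.753906.
Step 5: alpha = 0.05. fail to reject H0.

n_eff = 10, pos = 6, neg = 4, p = 0.753906, fail to reject H0.


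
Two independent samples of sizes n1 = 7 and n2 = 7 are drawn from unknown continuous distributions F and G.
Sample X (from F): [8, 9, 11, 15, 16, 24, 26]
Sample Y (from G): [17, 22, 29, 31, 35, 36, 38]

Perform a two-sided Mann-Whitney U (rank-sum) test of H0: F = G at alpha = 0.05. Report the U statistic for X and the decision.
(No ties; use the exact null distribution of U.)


Step 1: Combine and sort all 14 observations; assign midranks.
sorted (value, group): (8,X), (9,X), (11,X), (15,X), (16,X), (17,Y), (22,Y), (24,X), (26,X), (29,Y), (31,Y), (35,Y), (36,Y), (38,Y)
ranks: 8->1, 9->2, 11->3, 15->4, 16->5, 17->6, 22->7, 24->8, 26->9, 29->10, 31->11, 35->12, 36->13, 38->14
Step 2: Rank sum for X: R1 = 1 + 2 + 3 + 4 + 5 + 8 + 9 = 32.
Step 3: U_X = R1 - n1(n1+1)/2 = 32 - 7*8/2 = 32 - 28 = 4.
       U_Y = n1*n2 - U_X = 49 - 4 = 45.
Step 4: No ties, so the exact null distribution of U (based on enumerating the C(14,7) = 3432 equally likely rank assignments) gives the two-sided p-value.
Step 5: p-value = 0.006993; compare to alpha = 0.05. reject H0.

U_X = 4, p = 0.006993, reject H0 at alpha = 0.05.


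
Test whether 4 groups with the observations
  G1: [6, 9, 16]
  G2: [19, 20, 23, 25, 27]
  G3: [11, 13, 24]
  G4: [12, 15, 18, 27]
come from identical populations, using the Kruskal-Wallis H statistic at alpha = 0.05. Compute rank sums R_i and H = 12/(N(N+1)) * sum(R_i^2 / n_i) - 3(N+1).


Step 1: Combine all N = 15 observations and assign midranks.
sorted (value, group, rank): (6,G1,1), (9,G1,2), (11,G3,3), (12,G4,4), (13,G3,5), (15,G4,6), (16,G1,7), (18,G4,8), (19,G2,9), (20,G2,10), (23,G2,11), (24,G3,12), (25,G2,13), (27,G2,14.5), (27,G4,14.5)
Step 2: Sum ranks within each group.
R_1 = 10 (n_1 = 3)
R_2 = 57.5 (n_2 = 5)
R_3 = 20 (n_3 = 3)
R_4 = 32.5 (n_4 = 4)
Step 3: H = 12/(N(N+1)) * sum(R_i^2/n_i) - 3(N+1)
     = 12/(15*16) * (10^2/3 + 57.5^2/5 + 20^2/3 + 32.5^2/4) - 3*16
     = 0.050000 * 1091.98 - 48
     = 6.598958.
Step 4: Ties present; correction factor C = 1 - 6/(15^3 - 15) = 0.998214. Corrected H = 6.598958 / 0.998214 = 6.610763.
Step 5: Under H0, H ~ chi^2(3); p-value = 0.085395.
Step 6: alpha = 0.05. fail to reject H0.

H = 6.6108, df = 3, p = 0.085395, fail to reject H0.


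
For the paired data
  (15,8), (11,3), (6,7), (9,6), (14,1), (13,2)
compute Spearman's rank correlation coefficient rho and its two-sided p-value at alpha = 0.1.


Step 1: Rank x and y separately (midranks; no ties here).
rank(x): 15->6, 11->3, 6->1, 9->2, 14->5, 13->4
rank(y): 8->6, 3->3, 7->5, 6->4, 1->1, 2->2
Step 2: d_i = R_x(i) - R_y(i); compute d_i^2.
  (6-6)^2=0, (3-3)^2=0, (1-5)^2=16, (2-4)^2=4, (5-1)^2=16, (4-2)^2=4
sum(d^2) = 40.
Step 3: rho = 1 - 6*40 / (6*(6^2 - 1)) = 1 - 240/210 = -0.142857.
Step 4: Under H0, t = rho * sqrt((n-2)/(1-rho^2)) = -0.2887 ~ t(4).
Step 5: Two-sided p-value from the t-distribution with 4 df = 0.787172.
Step 6: alpha = 0.1. fail to reject H0.

rho = -0.1429, p = 0.787172, fail to reject H0 at alpha = 0.1.


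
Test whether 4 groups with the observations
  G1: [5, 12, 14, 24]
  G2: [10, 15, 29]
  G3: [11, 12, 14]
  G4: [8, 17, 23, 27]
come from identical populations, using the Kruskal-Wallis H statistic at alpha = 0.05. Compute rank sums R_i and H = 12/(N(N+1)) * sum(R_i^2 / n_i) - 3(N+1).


Step 1: Combine all N = 14 observations and assign midranks.
sorted (value, group, rank): (5,G1,1), (8,G4,2), (10,G2,3), (11,G3,4), (12,G1,5.5), (12,G3,5.5), (14,G1,7.5), (14,G3,7.5), (15,G2,9), (17,G4,10), (23,G4,11), (24,G1,12), (27,G4,13), (29,G2,14)
Step 2: Sum ranks within each group.
R_1 = 26 (n_1 = 4)
R_2 = 26 (n_2 = 3)
R_3 = 17 (n_3 = 3)
R_4 = 36 (n_4 = 4)
Step 3: H = 12/(N(N+1)) * sum(R_i^2/n_i) - 3(N+1)
     = 12/(14*15) * (26^2/4 + 26^2/3 + 17^2/3 + 36^2/4) - 3*15
     = 0.057143 * 814.667 - 45
     = 1.552381.
Step 4: Ties present; correction factor C = 1 - 12/(14^3 - 14) = 0.995604. Corrected H = 1.552381 / 0.995604 = 1.559235.
Step 5: Under H0, H ~ chi^2(3); p-value = 0.668668.
Step 6: alpha = 0.05. fail to reject H0.

H = 1.5592, df = 3, p = 0.668668, fail to reject H0.


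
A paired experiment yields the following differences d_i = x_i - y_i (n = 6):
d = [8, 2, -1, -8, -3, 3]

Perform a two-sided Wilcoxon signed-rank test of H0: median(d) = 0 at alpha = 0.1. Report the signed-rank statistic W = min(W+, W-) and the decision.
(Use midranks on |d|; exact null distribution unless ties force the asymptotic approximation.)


Step 1: Drop any zero differences (none here) and take |d_i|.
|d| = [8, 2, 1, 8, 3, 3]
Step 2: Midrank |d_i| (ties get averaged ranks).
ranks: |8|->5.5, |2|->2, |1|->1, |8|->5.5, |3|->3.5, |3|->3.5
Step 3: Attach original signs; sum ranks with positive sign and with negative sign.
W+ = 5.5 + 2 + 3.5 = 11
W- = 1 + 5.5 + 3.5 = 10
(Check: W+ + W- = 21 should equal n(n+1)/2 = 21.)
Step 4: Test statistic W = min(W+, W-) = 10.
Step 5: Ties in |d|, so use the tie-corrected normal approximation.
        E[W] = n(n+1)/4 = 6*7/4 = 10.5.
        Tie groups: |d|=3 (t=2), |d|=8 (t=2); sum(t^3 - t) = 12.
        Var[W] = n(n+1)(2n+1)/24 - sum(t^3-t)/48 = 546/24 - 12/48 = 22.5.
        z = (W - E[W]) / sqrt(Var[W]) = (10 - 10.5) / 4.7434 = -0.1054.
        Two-sided p = 2*Phi(z) = 0.916051.
Step 6: alpha = 0.1. fail to reject H0.

W+ = 11, W- = 10, W = min = 10, p = 0.916051, fail to reject H0.


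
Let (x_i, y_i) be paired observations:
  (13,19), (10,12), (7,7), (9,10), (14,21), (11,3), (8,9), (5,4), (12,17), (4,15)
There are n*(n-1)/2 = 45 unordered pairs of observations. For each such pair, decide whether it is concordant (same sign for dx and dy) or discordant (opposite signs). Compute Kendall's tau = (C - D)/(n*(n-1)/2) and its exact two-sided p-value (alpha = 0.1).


Step 1: Enumerate the 45 unordered pairs (i,j) with i<j and classify each by sign(x_j-x_i) * sign(y_j-y_i).
  (1,2):dx=-3,dy=-7->C; (1,3):dx=-6,dy=-12->C; (1,4):dx=-4,dy=-9->C; (1,5):dx=+1,dy=+2->C
  (1,6):dx=-2,dy=-16->C; (1,7):dx=-5,dy=-10->C; (1,8):dx=-8,dy=-15->C; (1,9):dx=-1,dy=-2->C
  (1,10):dx=-9,dy=-4->C; (2,3):dx=-3,dy=-5->C; (2,4):dx=-1,dy=-2->C; (2,5):dx=+4,dy=+9->C
  (2,6):dx=+1,dy=-9->D; (2,7):dx=-2,dy=-3->C; (2,8):dx=-5,dy=-8->C; (2,9):dx=+2,dy=+5->C
  (2,10):dx=-6,dy=+3->D; (3,4):dx=+2,dy=+3->C; (3,5):dx=+7,dy=+14->C; (3,6):dx=+4,dy=-4->D
  (3,7):dx=+1,dy=+2->C; (3,8):dx=-2,dy=-3->C; (3,9):dx=+5,dy=+10->C; (3,10):dx=-3,dy=+8->D
  (4,5):dx=+5,dy=+11->C; (4,6):dx=+2,dy=-7->D; (4,7):dx=-1,dy=-1->C; (4,8):dx=-4,dy=-6->C
  (4,9):dx=+3,dy=+7->C; (4,10):dx=-5,dy=+5->D; (5,6):dx=-3,dy=-18->C; (5,7):dx=-6,dy=-12->C
  (5,8):dx=-9,dy=-17->C; (5,9):dx=-2,dy=-4->C; (5,10):dx=-10,dy=-6->C; (6,7):dx=-3,dy=+6->D
  (6,8):dx=-6,dy=+1->D; (6,9):dx=+1,dy=+14->C; (6,10):dx=-7,dy=+12->D; (7,8):dx=-3,dy=-5->C
  (7,9):dx=+4,dy=+8->C; (7,10):dx=-4,dy=+6->D; (8,9):dx=+7,dy=+13->C; (8,10):dx=-1,dy=+11->D
  (9,10):dx=-8,dy=-2->C
Step 2: C = 34, D = 11, total pairs = 45.
Step 3: tau = (C - D)/(n(n-1)/2) = (34 - 11)/45 = 0.511111.
Step 4: Exact two-sided p-value (enumerate n! = 3628800 permutations of y under H0): p = 0.046623.
Step 5: alpha = 0.1. reject H0.

tau_b = 0.5111 (C=34, D=11), p = 0.046623, reject H0.


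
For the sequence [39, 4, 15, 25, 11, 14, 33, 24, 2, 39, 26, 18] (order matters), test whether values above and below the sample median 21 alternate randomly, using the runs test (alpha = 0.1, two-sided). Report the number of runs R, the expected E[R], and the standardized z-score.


Step 1: Compute median = 21; label A = above, B = below.
Labels in order: ABBABBAABAAB  (n_A = 6, n_B = 6)
Step 2: Count runs R = 8.
Step 3: Under H0 (random ordering), E[R] = 2*n_A*n_B/(n_A+n_B) + 1 = 2*6*6/12 + 1 = 7.0000.
        Var[R] = 2*n_A*n_B*(2*n_A*n_B - n_A - n_B) / ((n_A+n_B)^2 * (n_A+n_B-1)) = 4320/1584 = 2.7273.
        SD[R] = 1.6514.
Step 4: Continuity-corrected z = (R - 0.5 - E[R]) / SD[R] = (8 - 0.5 - 7.0000) / 1.6514 = 0.3028.
Step 5: Two-sided p-value via normal approximation = 2*(1 - Phi(|z|)) = 0.762069.
Step 6: alpha = 0.1. fail to reject H0.

R = 8, z = 0.3028, p = 0.762069, fail to reject H0.


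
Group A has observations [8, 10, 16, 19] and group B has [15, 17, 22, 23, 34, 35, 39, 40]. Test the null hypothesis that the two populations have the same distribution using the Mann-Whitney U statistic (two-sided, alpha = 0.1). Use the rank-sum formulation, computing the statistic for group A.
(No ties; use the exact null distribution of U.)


Step 1: Combine and sort all 12 observations; assign midranks.
sorted (value, group): (8,X), (10,X), (15,Y), (16,X), (17,Y), (19,X), (22,Y), (23,Y), (34,Y), (35,Y), (39,Y), (40,Y)
ranks: 8->1, 10->2, 15->3, 16->4, 17->5, 19->6, 22->7, 23->8, 34->9, 35->10, 39->11, 40->12
Step 2: Rank sum for X: R1 = 1 + 2 + 4 + 6 = 13.
Step 3: U_X = R1 - n1(n1+1)/2 = 13 - 4*5/2 = 13 - 10 = 3.
       U_Y = n1*n2 - U_X = 32 - 3 = 29.
Step 4: No ties, so the exact null distribution of U (based on enumerating the C(12,4) = 495 equally likely rank assignments) gives the two-sided p-value.
Step 5: p-value = 0.028283; compare to alpha = 0.1. reject H0.

U_X = 3, p = 0.028283, reject H0 at alpha = 0.1.


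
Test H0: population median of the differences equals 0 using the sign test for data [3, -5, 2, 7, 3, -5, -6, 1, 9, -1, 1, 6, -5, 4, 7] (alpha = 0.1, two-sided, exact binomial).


Step 1: Discard zero differences. Original n = 15; n_eff = number of nonzero differences = 15.
Nonzero differences (with sign): +3, -5, +2, +7, +3, -5, -6, +1, +9, -1, +1, +6, -5, +4, +7
Step 2: Count signs: positive = 10, negative = 5.
Step 3: Under H0: P(positive) = 0.5, so the number of positives S ~ Bin(15, 0.5).
Step 4: Two-sided exact p-value = sum of Bin(15,0.5) probabilities at or below the observed probability = 0.301758.
Step 5: alpha = 0.1. fail to reject H0.

n_eff = 15, pos = 10, neg = 5, p = 0.301758, fail to reject H0.


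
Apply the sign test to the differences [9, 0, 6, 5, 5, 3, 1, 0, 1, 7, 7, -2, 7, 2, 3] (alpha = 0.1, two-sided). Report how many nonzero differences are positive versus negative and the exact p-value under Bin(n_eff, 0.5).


Step 1: Discard zero differences. Original n = 15; n_eff = number of nonzero differences = 13.
Nonzero differences (with sign): +9, +6, +5, +5, +3, +1, +1, +7, +7, -2, +7, +2, +3
Step 2: Count signs: positive = 12, negative = 1.
Step 3: Under H0: P(positive) = 0.5, so the number of positives S ~ Bin(13, 0.5).
Step 4: Two-sided exact p-value = sum of Bin(13,0.5) probabilities at or below the observed probability = 0.003418.
Step 5: alpha = 0.1. reject H0.

n_eff = 13, pos = 12, neg = 1, p = 0.003418, reject H0.


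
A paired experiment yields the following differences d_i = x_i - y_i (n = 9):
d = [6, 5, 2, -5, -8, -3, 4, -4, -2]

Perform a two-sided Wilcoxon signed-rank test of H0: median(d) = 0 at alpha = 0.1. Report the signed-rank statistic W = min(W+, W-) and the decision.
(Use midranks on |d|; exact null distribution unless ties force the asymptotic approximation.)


Step 1: Drop any zero differences (none here) and take |d_i|.
|d| = [6, 5, 2, 5, 8, 3, 4, 4, 2]
Step 2: Midrank |d_i| (ties get averaged ranks).
ranks: |6|->8, |5|->6.5, |2|->1.5, |5|->6.5, |8|->9, |3|->3, |4|->4.5, |4|->4.5, |2|->1.5
Step 3: Attach original signs; sum ranks with positive sign and with negative sign.
W+ = 8 + 6.5 + 1.5 + 4.5 = 20.5
W- = 6.5 + 9 + 3 + 4.5 + 1.5 = 24.5
(Check: W+ + W- = 45 should equal n(n+1)/2 = 45.)
Step 4: Test statistic W = min(W+, W-) = 20.5.
Step 5: Ties in |d|, so use the tie-corrected normal approximation.
        E[W] = n(n+1)/4 = 9*10/4 = 22.5.
        Tie groups: |d|=2 (t=2), |d|=4 (t=2), |d|=5 (t=2); sum(t^3 - t) = 18.
        Var[W] = n(n+1)(2n+1)/24 - sum(t^3-t)/48 = 1710/24 - 18/48 = 70.875.
        z = (W - E[W]) / sqrt(Var[W]) = (20.5 - 22.5) / 8.4187 = -0.2376.
        Two-sided p = 2*Phi(z) = 0.812218.
Step 6: alpha = 0.1. fail to reject H0.

W+ = 20.5, W- = 24.5, W = min = 20.5, p = 0.812218, fail to reject H0.


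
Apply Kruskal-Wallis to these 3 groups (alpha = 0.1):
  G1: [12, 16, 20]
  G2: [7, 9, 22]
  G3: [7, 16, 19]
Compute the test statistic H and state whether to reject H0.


Step 1: Combine all N = 9 observations and assign midranks.
sorted (value, group, rank): (7,G2,1.5), (7,G3,1.5), (9,G2,3), (12,G1,4), (16,G1,5.5), (16,G3,5.5), (19,G3,7), (20,G1,8), (22,G2,9)
Step 2: Sum ranks within each group.
R_1 = 17.5 (n_1 = 3)
R_2 = 13.5 (n_2 = 3)
R_3 = 14 (n_3 = 3)
Step 3: H = 12/(N(N+1)) * sum(R_i^2/n_i) - 3(N+1)
     = 12/(9*10) * (17.5^2/3 + 13.5^2/3 + 14^2/3) - 3*10
     = 0.133333 * 228.167 - 30
     = 0.422222.
Step 4: Ties present; correction factor C = 1 - 12/(9^3 - 9) = 0.983333. Corrected H = 0.422222 / 0.983333 = 0.429379.
Step 5: Under H0, H ~ chi^2(2); p-value = 0.806792.
Step 6: alpha = 0.1. fail to reject H0.

H = 0.4294, df = 2, p = 0.806792, fail to reject H0.


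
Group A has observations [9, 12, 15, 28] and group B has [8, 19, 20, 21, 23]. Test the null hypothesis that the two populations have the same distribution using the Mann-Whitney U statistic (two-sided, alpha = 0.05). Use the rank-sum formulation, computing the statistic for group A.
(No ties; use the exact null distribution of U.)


Step 1: Combine and sort all 9 observations; assign midranks.
sorted (value, group): (8,Y), (9,X), (12,X), (15,X), (19,Y), (20,Y), (21,Y), (23,Y), (28,X)
ranks: 8->1, 9->2, 12->3, 15->4, 19->5, 20->6, 21->7, 23->8, 28->9
Step 2: Rank sum for X: R1 = 2 + 3 + 4 + 9 = 18.
Step 3: U_X = R1 - n1(n1+1)/2 = 18 - 4*5/2 = 18 - 10 = 8.
       U_Y = n1*n2 - U_X = 20 - 8 = 12.
Step 4: No ties, so the exact null distribution of U (based on enumerating the C(9,4) = 126 equally likely rank assignments) gives the two-sided p-value.
Step 5: p-value = 0.730159; compare to alpha = 0.05. fail to reject H0.

U_X = 8, p = 0.730159, fail to reject H0 at alpha = 0.05.


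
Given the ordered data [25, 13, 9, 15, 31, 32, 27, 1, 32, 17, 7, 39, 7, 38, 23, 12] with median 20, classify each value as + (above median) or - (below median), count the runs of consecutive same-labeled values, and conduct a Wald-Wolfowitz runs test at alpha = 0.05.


Step 1: Compute median = 20; label A = above, B = below.
Labels in order: ABBBAAABABBABAAB  (n_A = 8, n_B = 8)
Step 2: Count runs R = 10.
Step 3: Under H0 (random ordering), E[R] = 2*n_A*n_B/(n_A+n_B) + 1 = 2*8*8/16 + 1 = 9.0000.
        Var[R] = 2*n_A*n_B*(2*n_A*n_B - n_A - n_B) / ((n_A+n_B)^2 * (n_A+n_B-1)) = 14336/3840 = 3.7333.
        SD[R] = 1.9322.
Step 4: Continuity-corrected z = (R - 0.5 - E[R]) / SD[R] = (10 - 0.5 - 9.0000) / 1.9322 = 0.2588.
Step 5: Two-sided p-value via normal approximation = 2*(1 - Phi(|z|)) = 0.795809.
Step 6: alpha = 0.05. fail to reject H0.

R = 10, z = 0.2588, p = 0.795809, fail to reject H0.
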